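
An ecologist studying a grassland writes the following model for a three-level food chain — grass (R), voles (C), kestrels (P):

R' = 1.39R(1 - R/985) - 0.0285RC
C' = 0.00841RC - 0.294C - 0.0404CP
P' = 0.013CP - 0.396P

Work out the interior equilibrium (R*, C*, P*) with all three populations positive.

R* ≈ 370, C* ≈ 30.5, P* ≈ 69.7

From dP/dt = 0: 0.013C* = 0.396, so C* = 30.5.
From dR/dt = 0: 1.39(1 - R*/985) = 0.0285·30.5, giving R* = 985·(1 - 0.625) = 370.
From dC/dt = 0: 0.00841·370 - 0.294 = 0.0404P*, so P* = 2.82/0.0404 = 69.7.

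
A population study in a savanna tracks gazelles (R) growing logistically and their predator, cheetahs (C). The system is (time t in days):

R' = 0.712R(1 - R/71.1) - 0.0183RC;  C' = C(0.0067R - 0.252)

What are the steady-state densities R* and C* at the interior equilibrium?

From dC/dt = 0 with C > 0: 0.0067R* = 0.252, so R* = 37.6.
Substitute into dR/dt = 0: 0.712(1 - 37.6/71.1) = 0.0183C*.
The bracket is 0.471, giving C* = 0.335/0.0183 = 18.3.

R* ≈ 37.6, C* ≈ 18.3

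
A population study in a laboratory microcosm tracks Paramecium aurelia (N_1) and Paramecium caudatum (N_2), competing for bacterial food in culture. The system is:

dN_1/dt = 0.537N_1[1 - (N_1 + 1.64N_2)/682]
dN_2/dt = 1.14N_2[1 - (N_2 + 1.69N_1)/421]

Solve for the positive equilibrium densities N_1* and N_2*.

Setting both brackets to zero gives the nullclines N_1 + 1.64N_2 = 682 and 1.69N_1 + N_2 = 421.
Substituting N_2 = 421 - 1.69N_1 into the first: N_1(1 - 1.64·1.69) = 682 - 1.64·421.
So N_1* = -8.44/-1.77 = 4.76, and then N_2* = 421 - 1.69·4.76 = 413.

N_1* ≈ 4.76, N_2* ≈ 413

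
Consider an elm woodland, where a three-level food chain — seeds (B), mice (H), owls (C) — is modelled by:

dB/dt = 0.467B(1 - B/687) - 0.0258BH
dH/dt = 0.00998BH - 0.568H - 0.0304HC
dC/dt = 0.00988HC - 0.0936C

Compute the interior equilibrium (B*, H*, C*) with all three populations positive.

From dC/dt = 0: 0.00988H* = 0.0936, so H* = 9.47.
From dB/dt = 0: 0.467(1 - B*/687) = 0.0258·9.47, giving B* = 687·(1 - 0.523) = 327.
From dH/dt = 0: 0.00998·327 - 0.568 = 0.0304C*, so C* = 2.7/0.0304 = 88.8.

B* ≈ 327, H* ≈ 9.47, C* ≈ 88.8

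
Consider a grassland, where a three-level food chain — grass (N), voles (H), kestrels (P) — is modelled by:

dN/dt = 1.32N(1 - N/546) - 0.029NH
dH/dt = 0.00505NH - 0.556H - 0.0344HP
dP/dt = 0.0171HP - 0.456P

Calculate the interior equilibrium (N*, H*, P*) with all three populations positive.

N* ≈ 226, H* ≈ 26.7, P* ≈ 17

From dP/dt = 0: 0.0171H* = 0.456, so H* = 26.7.
From dN/dt = 0: 1.32(1 - N*/546) = 0.029·26.7, giving N* = 546·(1 - 0.586) = 226.
From dH/dt = 0: 0.00505·226 - 0.556 = 0.0344P*, so P* = 0.586/0.0344 = 17.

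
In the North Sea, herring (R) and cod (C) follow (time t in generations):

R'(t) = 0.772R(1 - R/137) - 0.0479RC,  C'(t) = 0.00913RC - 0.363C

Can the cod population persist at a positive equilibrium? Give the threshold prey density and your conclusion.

The predator equation gives dC/dt > 0 only when R > 0.363/0.00913 = 39.8.
Without the predator, R → K = 137. Since 137 > 39.8, the predator can invade and persist.

Threshold R = 39.8; K > 39.8, so yes, the predator persists.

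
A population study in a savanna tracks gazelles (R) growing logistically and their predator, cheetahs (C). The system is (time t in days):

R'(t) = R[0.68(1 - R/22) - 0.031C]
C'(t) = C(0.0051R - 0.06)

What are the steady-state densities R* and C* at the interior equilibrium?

R* ≈ 11.8, C* ≈ 10.2

From dC/dt = 0 with C > 0: 0.0051R* = 0.06, so R* = 11.8.
Substitute into dR/dt = 0: 0.68(1 - 11.8/22) = 0.031C*.
The bracket is 0.465, giving C* = 0.316/0.031 = 10.2.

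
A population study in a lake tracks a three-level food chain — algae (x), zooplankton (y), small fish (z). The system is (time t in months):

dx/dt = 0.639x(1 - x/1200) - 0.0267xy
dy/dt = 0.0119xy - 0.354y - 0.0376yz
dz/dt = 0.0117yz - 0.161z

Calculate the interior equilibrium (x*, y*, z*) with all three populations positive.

From dz/dt = 0: 0.0117y* = 0.161, so y* = 13.8.
From dx/dt = 0: 0.639(1 - x*/1200) = 0.0267·13.8, giving x* = 1200·(1 - 0.575) = 510.
From dy/dt = 0: 0.0119·510 - 0.354 = 0.0376z*, so z* = 5.72/0.0376 = 152.

x* ≈ 510, y* ≈ 13.8, z* ≈ 152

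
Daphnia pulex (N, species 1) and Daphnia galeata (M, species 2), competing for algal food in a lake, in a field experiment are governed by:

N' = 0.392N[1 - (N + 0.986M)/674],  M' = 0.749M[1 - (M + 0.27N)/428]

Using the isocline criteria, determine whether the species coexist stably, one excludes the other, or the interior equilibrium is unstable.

stable coexistence

Compare the nullcline intercepts: K1/α12 = 674/0.986 = 684 > K2 = 428; K2/α21 = 428/0.27 = 1590 > K1 = 674.
Since both inequalities hold, each species can invade when rare, so the interior equilibrium is stable.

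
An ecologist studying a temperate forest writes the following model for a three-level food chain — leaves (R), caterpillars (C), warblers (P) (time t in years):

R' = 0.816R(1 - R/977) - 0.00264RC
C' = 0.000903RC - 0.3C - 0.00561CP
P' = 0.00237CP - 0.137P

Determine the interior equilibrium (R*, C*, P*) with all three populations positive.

From dP/dt = 0: 0.00237C* = 0.137, so C* = 57.8.
From dR/dt = 0: 0.816(1 - R*/977) = 0.00264·57.8, giving R* = 977·(1 - 0.187) = 794.
From dC/dt = 0: 0.000903·794 - 0.3 = 0.00561P*, so P* = 0.417/0.00561 = 74.4.

R* ≈ 794, C* ≈ 57.8, P* ≈ 74.4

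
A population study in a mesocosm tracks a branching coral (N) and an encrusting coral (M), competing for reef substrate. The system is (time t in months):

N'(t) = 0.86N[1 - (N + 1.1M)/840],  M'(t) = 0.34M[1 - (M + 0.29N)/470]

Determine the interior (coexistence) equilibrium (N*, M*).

N* ≈ 474, M* ≈ 332

Setting both brackets to zero gives the nullclines N + 1.1M = 840 and 0.29N + M = 470.
Substituting M = 470 - 0.29N into the first: N(1 - 1.1·0.29) = 840 - 1.1·470.
So N* = 323/0.681 = 474, and then M* = 470 - 0.29·474 = 332.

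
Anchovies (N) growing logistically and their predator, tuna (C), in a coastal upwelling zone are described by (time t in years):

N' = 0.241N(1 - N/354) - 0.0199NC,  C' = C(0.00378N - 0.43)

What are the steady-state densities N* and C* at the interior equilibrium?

N* ≈ 114, C* ≈ 8.22

From dC/dt = 0 with C > 0: 0.00378N* = 0.43, so N* = 114.
Substitute into dN/dt = 0: 0.241(1 - 114/354) = 0.0199C*.
The bracket is 0.679, giving C* = 0.164/0.0199 = 8.22.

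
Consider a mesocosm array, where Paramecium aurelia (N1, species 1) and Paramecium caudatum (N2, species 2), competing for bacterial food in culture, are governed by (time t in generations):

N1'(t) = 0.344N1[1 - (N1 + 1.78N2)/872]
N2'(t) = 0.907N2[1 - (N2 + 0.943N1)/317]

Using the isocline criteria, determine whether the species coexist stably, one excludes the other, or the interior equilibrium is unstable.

Compare the nullcline intercepts: K1/α12 = 872/1.78 = 490 > K2 = 317; K2/α21 = 317/0.943 = 336 < K1 = 872.
Since the inequalities point opposite ways, species 1 can invade but species 2 cannot.

species 1 excludes species 2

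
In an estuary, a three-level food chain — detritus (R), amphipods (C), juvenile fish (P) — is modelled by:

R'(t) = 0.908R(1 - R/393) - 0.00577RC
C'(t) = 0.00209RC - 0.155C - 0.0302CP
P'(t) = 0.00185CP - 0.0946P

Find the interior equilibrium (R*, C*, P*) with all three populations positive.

R* ≈ 265, C* ≈ 51.1, P* ≈ 13.2

From dP/dt = 0: 0.00185C* = 0.0946, so C* = 51.1.
From dR/dt = 0: 0.908(1 - R*/393) = 0.00577·51.1, giving R* = 393·(1 - 0.325) = 265.
From dC/dt = 0: 0.00209·265 - 0.155 = 0.0302P*, so P* = 0.399/0.0302 = 13.2.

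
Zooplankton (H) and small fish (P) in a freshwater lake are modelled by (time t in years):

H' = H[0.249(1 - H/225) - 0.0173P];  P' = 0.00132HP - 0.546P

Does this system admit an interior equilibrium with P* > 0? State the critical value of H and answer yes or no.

The predator equation gives dP/dt > 0 only when H > 0.546/0.00132 = 414.
Without the predator, H → K = 225. Since 225 < 414, the predator cannot invade.

Threshold H = 414; K < 414, so no, the predator goes extinct.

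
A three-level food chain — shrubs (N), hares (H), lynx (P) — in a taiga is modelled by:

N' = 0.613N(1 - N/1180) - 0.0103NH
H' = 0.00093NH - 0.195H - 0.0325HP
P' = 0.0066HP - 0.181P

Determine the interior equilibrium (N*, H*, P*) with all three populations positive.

From dP/dt = 0: 0.0066H* = 0.181, so H* = 27.4.
From dN/dt = 0: 0.613(1 - N*/1180) = 0.0103·27.4, giving N* = 1180·(1 - 0.461) = 636.
From dH/dt = 0: 0.00093·636 - 0.195 = 0.0325P*, so P* = 0.397/0.0325 = 12.2.

N* ≈ 636, H* ≈ 27.4, P* ≈ 12.2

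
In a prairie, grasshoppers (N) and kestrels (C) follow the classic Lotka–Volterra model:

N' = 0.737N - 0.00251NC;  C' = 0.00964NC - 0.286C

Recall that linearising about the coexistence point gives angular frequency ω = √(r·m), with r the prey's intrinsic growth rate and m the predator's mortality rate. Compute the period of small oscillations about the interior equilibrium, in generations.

T ≈ 13.7 generations

Here r = 0.737 and m = 0.286, so r·m = 0.211.
ω = √0.211 = 0.459 per generation, hence T = 2π/ω ≈ 13.7 generations.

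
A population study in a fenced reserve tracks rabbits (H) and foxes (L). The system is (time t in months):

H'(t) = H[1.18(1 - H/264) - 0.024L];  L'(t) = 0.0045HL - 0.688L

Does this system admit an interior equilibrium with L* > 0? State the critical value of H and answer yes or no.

Threshold H = 153; K > 153, so yes, the predator persists.

The predator equation gives dL/dt > 0 only when H > 0.688/0.0045 = 153.
Without the predator, H → K = 264. Since 264 > 153, the predator can invade and persist.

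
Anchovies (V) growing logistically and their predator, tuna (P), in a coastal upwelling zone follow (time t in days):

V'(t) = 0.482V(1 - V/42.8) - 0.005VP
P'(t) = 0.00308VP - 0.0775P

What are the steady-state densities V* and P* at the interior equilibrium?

From dP/dt = 0 with P > 0: 0.00308V* = 0.0775, so V* = 25.2.
Substitute into dV/dt = 0: 0.482(1 - 25.2/42.8) = 0.005P*.
The bracket is 0.412, giving P* = 0.199/0.005 = 39.7.

V* ≈ 25.2, P* ≈ 39.7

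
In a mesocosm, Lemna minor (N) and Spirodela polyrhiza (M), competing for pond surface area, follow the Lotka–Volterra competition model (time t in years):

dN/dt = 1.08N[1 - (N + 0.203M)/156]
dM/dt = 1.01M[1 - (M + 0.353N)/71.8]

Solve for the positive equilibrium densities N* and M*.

Setting both brackets to zero gives the nullclines N + 0.203M = 156 and 0.353N + M = 71.8.
Substituting M = 71.8 - 0.353N into the first: N(1 - 0.203·0.353) = 156 - 0.203·71.8.
So N* = 141/0.928 = 152, and then M* = 71.8 - 0.353·152 = 18.

N* ≈ 152, M* ≈ 18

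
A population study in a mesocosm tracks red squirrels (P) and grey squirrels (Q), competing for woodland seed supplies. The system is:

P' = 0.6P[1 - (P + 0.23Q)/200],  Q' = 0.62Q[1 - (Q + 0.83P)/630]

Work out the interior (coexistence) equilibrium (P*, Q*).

Setting both brackets to zero gives the nullclines P + 0.23Q = 200 and 0.83P + Q = 630.
Substituting Q = 630 - 0.83P into the first: P(1 - 0.23·0.83) = 200 - 0.23·630.
So P* = 55.1/0.809 = 68.1, and then Q* = 630 - 0.83·68.1 = 573.

P* ≈ 68.1, Q* ≈ 573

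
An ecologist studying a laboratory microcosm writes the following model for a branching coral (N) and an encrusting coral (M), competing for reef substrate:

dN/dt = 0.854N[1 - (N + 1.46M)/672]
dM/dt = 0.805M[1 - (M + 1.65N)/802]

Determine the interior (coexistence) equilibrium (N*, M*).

Setting both brackets to zero gives the nullclines N + 1.46M = 672 and 1.65N + M = 802.
Substituting M = 802 - 1.65N into the first: N(1 - 1.46·1.65) = 672 - 1.46·802.
So N* = -499/-1.41 = 354, and then M* = 802 - 1.65·354 = 218.

N* ≈ 354, M* ≈ 218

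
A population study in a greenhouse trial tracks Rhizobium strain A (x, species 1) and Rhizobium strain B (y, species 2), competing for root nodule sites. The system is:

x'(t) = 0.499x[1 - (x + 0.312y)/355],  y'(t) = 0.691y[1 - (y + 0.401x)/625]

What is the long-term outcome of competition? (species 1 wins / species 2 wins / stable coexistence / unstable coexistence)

Compare the nullcline intercepts: K1/α12 = 355/0.312 = 1140 > K2 = 625; K2/α21 = 625/0.401 = 1560 > K1 = 355.
Since both inequalities hold, each species can invade when rare, so the interior equilibrium is stable.

stable coexistence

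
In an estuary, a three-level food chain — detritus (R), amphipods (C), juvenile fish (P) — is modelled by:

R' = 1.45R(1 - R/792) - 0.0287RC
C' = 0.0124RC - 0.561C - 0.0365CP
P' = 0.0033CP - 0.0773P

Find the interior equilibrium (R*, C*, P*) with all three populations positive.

From dP/dt = 0: 0.0033C* = 0.0773, so C* = 23.4.
From dR/dt = 0: 1.45(1 - R*/792) = 0.0287·23.4, giving R* = 792·(1 - 0.464) = 425.
From dC/dt = 0: 0.0124·425 - 0.561 = 0.0365P*, so P* = 4.71/0.0365 = 129.

R* ≈ 425, C* ≈ 23.4, P* ≈ 129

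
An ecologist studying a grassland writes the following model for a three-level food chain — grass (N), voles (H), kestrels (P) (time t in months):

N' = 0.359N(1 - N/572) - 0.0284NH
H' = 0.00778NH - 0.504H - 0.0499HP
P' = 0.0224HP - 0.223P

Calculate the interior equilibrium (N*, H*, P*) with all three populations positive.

From dP/dt = 0: 0.0224H* = 0.223, so H* = 9.96.
From dN/dt = 0: 0.359(1 - N*/572) = 0.0284·9.96, giving N* = 572·(1 - 0.788) = 122.
From dH/dt = 0: 0.00778·122 - 0.504 = 0.0499P*, so P* = 0.441/0.0499 = 8.85.

N* ≈ 122, H* ≈ 9.96, P* ≈ 8.85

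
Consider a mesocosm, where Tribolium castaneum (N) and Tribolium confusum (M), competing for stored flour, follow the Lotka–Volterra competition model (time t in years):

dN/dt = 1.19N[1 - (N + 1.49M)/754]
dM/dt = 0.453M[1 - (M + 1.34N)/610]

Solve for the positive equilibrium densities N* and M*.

N* ≈ 155, M* ≈ 402

Setting both brackets to zero gives the nullclines N + 1.49M = 754 and 1.34N + M = 610.
Substituting M = 610 - 1.34N into the first: N(1 - 1.49·1.34) = 754 - 1.49·610.
So N* = -155/-0.997 = 155, and then M* = 610 - 1.34·155 = 402.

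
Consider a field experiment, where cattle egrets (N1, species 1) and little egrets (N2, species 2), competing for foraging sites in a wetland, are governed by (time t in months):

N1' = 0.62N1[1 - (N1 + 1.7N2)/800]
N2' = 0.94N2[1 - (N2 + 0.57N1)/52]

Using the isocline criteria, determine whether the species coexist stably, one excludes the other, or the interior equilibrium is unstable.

Compare the nullcline intercepts: K1/α12 = 800/1.7 = 471 > K2 = 52; K2/α21 = 52/0.57 = 91.2 < K1 = 800.
Since the inequalities point opposite ways, species 1 can invade but species 2 cannot.

species 1 excludes species 2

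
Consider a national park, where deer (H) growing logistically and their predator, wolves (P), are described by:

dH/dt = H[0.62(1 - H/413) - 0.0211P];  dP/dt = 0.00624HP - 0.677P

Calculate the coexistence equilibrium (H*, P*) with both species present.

H* ≈ 108, P* ≈ 21.7

From dP/dt = 0 with P > 0: 0.00624H* = 0.677, so H* = 108.
Substitute into dH/dt = 0: 0.62(1 - 108/413) = 0.0211P*.
The bracket is 0.737, giving P* = 0.457/0.0211 = 21.7.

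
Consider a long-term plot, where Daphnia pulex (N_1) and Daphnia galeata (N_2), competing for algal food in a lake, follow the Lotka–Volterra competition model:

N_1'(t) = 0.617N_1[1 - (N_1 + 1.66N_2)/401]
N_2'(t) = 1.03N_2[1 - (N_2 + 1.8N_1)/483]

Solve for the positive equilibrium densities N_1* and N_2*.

N_1* ≈ 202, N_2* ≈ 120

Setting both brackets to zero gives the nullclines N_1 + 1.66N_2 = 401 and 1.8N_1 + N_2 = 483.
Substituting N_2 = 483 - 1.8N_1 into the first: N_1(1 - 1.66·1.8) = 401 - 1.66·483.
So N_1* = -401/-1.99 = 202, and then N_2* = 483 - 1.8·202 = 120.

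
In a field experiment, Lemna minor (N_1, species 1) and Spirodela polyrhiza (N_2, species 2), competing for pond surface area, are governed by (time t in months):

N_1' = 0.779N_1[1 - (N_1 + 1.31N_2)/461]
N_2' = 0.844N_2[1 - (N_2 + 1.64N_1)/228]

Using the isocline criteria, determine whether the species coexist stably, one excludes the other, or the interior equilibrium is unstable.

Compare the nullcline intercepts: K1/α12 = 461/1.31 = 352 > K2 = 228; K2/α21 = 228/1.64 = 139 < K1 = 461.
Since the inequalities point opposite ways, species 1 can invade but species 2 cannot.

species 1 excludes species 2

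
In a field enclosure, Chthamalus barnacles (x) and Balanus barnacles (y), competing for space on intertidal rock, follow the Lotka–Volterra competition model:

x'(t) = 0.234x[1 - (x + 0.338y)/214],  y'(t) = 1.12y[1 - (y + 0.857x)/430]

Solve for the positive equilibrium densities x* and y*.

x* ≈ 96.7, y* ≈ 347

Setting both brackets to zero gives the nullclines x + 0.338y = 214 and 0.857x + y = 430.
Substituting y = 430 - 0.857x into the first: x(1 - 0.338·0.857) = 214 - 0.338·430.
So x* = 68.7/0.71 = 96.7, and then y* = 430 - 0.857·96.7 = 347.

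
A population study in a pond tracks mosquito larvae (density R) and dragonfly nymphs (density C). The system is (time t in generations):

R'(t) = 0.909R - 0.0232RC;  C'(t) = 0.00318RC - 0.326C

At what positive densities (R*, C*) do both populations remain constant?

Set dC/dt = 0 with C > 0: 0.00318R - 0.326 = 0, so R* = 0.326/0.00318 = 103.
Set dR/dt = 0 with R > 0: 0.909 - 0.0232C = 0, so C* = 0.909/0.0232 = 39.2.

R* ≈ 103, C* ≈ 39.2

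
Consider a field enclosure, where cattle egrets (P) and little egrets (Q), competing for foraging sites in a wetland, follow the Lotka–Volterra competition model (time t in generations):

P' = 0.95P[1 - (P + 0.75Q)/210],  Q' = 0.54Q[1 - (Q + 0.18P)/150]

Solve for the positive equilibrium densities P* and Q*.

Setting both brackets to zero gives the nullclines P + 0.75Q = 210 and 0.18P + Q = 150.
Substituting Q = 150 - 0.18P into the first: P(1 - 0.75·0.18) = 210 - 0.75·150.
So P* = 97.5/0.865 = 113, and then Q* = 150 - 0.18·113 = 130.

P* ≈ 113, Q* ≈ 130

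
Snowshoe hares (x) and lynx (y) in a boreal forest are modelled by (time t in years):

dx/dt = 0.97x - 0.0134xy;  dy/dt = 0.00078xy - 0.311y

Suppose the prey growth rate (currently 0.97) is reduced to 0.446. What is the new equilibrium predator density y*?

y* ≈ 33.3

At the interior fixed point, setting dx/dt = 0 with x > 0 fixes y* = (prey growth rate)/(xy coefficient) — independent of the other coefficients.
With the change, y* = 0.446/0.0134 = 33.3; it falls from 72.4.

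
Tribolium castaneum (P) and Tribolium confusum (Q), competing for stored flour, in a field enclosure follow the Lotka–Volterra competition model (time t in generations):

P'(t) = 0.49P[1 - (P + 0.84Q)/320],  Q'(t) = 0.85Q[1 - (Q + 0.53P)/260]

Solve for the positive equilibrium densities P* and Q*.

P* ≈ 183, Q* ≈ 163

Setting both brackets to zero gives the nullclines P + 0.84Q = 320 and 0.53P + Q = 260.
Substituting Q = 260 - 0.53P into the first: P(1 - 0.84·0.53) = 320 - 0.84·260.
So P* = 102/0.555 = 183, and then Q* = 260 - 0.53·183 = 163.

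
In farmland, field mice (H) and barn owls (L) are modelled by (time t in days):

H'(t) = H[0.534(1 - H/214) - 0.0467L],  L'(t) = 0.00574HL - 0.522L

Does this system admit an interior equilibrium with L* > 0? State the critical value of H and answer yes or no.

The predator equation gives dL/dt > 0 only when H > 0.522/0.00574 = 90.9.
Without the predator, H → K = 214. Since 214 > 90.9, the predator can invade and persist.

Threshold H = 90.9; K > 90.9, so yes, the predator persists.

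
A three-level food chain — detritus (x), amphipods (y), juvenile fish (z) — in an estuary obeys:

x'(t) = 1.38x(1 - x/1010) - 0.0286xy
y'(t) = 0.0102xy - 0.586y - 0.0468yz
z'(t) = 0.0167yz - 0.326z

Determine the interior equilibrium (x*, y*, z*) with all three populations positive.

From dz/dt = 0: 0.0167y* = 0.326, so y* = 19.5.
From dx/dt = 0: 1.38(1 - x*/1010) = 0.0286·19.5, giving x* = 1010·(1 - 0.405) = 601.
From dy/dt = 0: 0.0102·601 - 0.586 = 0.0468z*, so z* = 5.55/0.0468 = 119.

x* ≈ 601, y* ≈ 19.5, z* ≈ 119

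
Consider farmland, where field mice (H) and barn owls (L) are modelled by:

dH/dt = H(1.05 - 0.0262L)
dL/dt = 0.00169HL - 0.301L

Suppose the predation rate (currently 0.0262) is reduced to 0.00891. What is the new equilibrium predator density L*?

L* ≈ 118

At the interior fixed point, setting dH/dt = 0 with H > 0 fixes L* = (prey growth rate)/(HL coefficient) — independent of the other coefficients.
With the change, L* = 1.05/0.00891 = 118; it rises from 40.1.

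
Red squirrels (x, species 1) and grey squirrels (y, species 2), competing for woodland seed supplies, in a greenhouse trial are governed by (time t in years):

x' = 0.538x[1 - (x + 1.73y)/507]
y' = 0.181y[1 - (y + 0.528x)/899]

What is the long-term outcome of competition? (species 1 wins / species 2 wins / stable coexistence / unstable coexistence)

species 2 excludes species 1

Compare the nullcline intercepts: K1/α12 = 507/1.73 = 293 < K2 = 899; K2/α21 = 899/0.528 = 1700 > K1 = 507.
Since the inequalities point opposite ways, species 2 can invade but species 1 cannot.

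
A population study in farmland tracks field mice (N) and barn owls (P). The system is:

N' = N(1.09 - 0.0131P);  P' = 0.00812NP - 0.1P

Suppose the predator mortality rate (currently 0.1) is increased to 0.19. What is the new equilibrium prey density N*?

At the interior fixed point, setting dP/dt = 0 with P > 0 fixes N* = (predator death rate)/(NP coefficient) — independent of the other coefficients.
With the change, N* = 0.19/0.00812 = 23.4; it rises from 12.3.

N* ≈ 23.4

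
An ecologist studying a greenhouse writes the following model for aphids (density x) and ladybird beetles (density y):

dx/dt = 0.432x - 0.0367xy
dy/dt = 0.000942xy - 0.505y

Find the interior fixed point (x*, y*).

Set dy/dt = 0 with y > 0: 0.000942x - 0.505 = 0, so x* = 0.505/0.000942 = 536.
Set dx/dt = 0 with x > 0: 0.432 - 0.0367y = 0, so y* = 0.432/0.0367 = 11.8.

x* ≈ 536, y* ≈ 11.8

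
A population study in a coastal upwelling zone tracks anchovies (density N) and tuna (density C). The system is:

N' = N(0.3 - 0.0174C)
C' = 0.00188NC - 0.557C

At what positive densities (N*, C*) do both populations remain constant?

Set dC/dt = 0 with C > 0: 0.00188N - 0.557 = 0, so N* = 0.557/0.00188 = 296.
Set dN/dt = 0 with N > 0: 0.3 - 0.0174C = 0, so C* = 0.3/0.0174 = 17.2.

N* ≈ 296, C* ≈ 17.2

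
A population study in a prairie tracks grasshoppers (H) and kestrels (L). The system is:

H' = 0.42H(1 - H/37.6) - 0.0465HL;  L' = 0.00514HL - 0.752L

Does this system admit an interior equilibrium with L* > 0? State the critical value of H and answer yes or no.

Threshold H = 146; K < 146, so no, the predator goes extinct.

The predator equation gives dL/dt > 0 only when H > 0.752/0.00514 = 146.
Without the predator, H → K = 37.6. Since 37.6 < 146, the predator cannot invade.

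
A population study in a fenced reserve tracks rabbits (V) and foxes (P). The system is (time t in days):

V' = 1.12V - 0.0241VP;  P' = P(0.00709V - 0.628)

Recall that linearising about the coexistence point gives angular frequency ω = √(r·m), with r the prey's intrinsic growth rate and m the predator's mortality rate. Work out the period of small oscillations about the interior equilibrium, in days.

T ≈ 7.49 days

Here r = 1.12 and m = 0.628, so r·m = 0.703.
ω = √0.703 = 0.839 per day, hence T = 2π/ω ≈ 7.49 days.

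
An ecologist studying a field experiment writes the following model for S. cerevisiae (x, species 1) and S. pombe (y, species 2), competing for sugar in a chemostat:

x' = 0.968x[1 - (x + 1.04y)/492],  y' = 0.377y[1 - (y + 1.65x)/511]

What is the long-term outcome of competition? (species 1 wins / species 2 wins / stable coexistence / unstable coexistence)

unstable coexistence (outcome depends on initial conditions)

Compare the nullcline intercepts: K1/α12 = 492/1.04 = 473 < K2 = 511; K2/α21 = 511/1.65 = 310 < K1 = 492.
Since both are reversed, neither can invade when rare; the interior point is a saddle.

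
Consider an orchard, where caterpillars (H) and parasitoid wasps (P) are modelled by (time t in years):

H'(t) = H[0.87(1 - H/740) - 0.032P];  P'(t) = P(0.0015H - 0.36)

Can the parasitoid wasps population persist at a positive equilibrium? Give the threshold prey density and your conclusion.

The predator equation gives dP/dt > 0 only when H > 0.36/0.0015 = 240.
Without the predator, H → K = 740. Since 740 > 240, the predator can invade and persist.

Threshold H = 240; K > 240, so yes, the predator persists.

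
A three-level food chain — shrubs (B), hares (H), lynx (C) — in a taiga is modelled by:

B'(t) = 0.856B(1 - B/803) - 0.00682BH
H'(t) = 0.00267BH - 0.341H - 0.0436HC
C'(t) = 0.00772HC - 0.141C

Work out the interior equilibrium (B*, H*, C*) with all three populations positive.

B* ≈ 686, H* ≈ 18.3, C* ≈ 34.2

From dC/dt = 0: 0.00772H* = 0.141, so H* = 18.3.
From dB/dt = 0: 0.856(1 - B*/803) = 0.00682·18.3, giving B* = 803·(1 - 0.146) = 686.
From dH/dt = 0: 0.00267·686 - 0.341 = 0.0436C*, so C* = 1.49/0.0436 = 34.2.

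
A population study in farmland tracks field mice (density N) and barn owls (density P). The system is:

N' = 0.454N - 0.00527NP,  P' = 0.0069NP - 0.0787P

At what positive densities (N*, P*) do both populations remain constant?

N* ≈ 11.4, P* ≈ 86.1

Set dP/dt = 0 with P > 0: 0.0069N - 0.0787 = 0, so N* = 0.0787/0.0069 = 11.4.
Set dN/dt = 0 with N > 0: 0.454 - 0.00527P = 0, so P* = 0.454/0.00527 = 86.1.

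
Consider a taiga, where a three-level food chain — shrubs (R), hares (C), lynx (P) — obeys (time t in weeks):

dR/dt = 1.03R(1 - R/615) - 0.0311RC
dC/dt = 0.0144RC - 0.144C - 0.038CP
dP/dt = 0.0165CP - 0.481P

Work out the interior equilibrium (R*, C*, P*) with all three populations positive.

R* ≈ 73.7, C* ≈ 29.2, P* ≈ 24.1

From dP/dt = 0: 0.0165C* = 0.481, so C* = 29.2.
From dR/dt = 0: 1.03(1 - R*/615) = 0.0311·29.2, giving R* = 615·(1 - 0.88) = 73.7.
From dC/dt = 0: 0.0144·73.7 - 0.144 = 0.038P*, so P* = 0.917/0.038 = 24.1.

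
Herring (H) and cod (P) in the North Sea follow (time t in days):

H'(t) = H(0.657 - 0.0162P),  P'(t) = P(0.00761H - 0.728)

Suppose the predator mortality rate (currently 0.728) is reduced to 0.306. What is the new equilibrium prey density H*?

At the interior fixed point, setting dP/dt = 0 with P > 0 fixes H* = (predator death rate)/(HP coefficient) — independent of the other coefficients.
With the change, H* = 0.306/0.00761 = 40.2; it falls from 95.7.

H* ≈ 40.2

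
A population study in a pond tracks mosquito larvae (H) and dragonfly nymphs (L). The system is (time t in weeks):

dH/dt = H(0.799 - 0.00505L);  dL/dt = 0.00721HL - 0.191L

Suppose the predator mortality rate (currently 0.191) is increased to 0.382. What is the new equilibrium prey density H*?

At the interior fixed point, setting dL/dt = 0 with L > 0 fixes H* = (predator death rate)/(HL coefficient) — independent of the other coefficients.
With the change, H* = 0.382/0.00721 = 53; it rises from 26.5.

H* ≈ 53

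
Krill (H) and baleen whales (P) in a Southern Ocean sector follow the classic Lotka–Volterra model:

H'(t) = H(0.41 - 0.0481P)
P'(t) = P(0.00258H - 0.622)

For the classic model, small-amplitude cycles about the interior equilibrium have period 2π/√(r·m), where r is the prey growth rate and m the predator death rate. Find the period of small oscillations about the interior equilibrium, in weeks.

Here r = 0.41 and m = 0.622, so r·m = 0.255.
ω = √0.255 = 0.505 per week, hence T = 2π/ω ≈ 12.4 weeks.

T ≈ 12.4 weeks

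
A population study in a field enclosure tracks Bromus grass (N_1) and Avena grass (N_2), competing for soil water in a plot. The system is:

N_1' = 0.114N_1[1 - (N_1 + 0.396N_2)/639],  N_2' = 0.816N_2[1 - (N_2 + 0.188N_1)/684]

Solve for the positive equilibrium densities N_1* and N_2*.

Setting both brackets to zero gives the nullclines N_1 + 0.396N_2 = 639 and 0.188N_1 + N_2 = 684.
Substituting N_2 = 684 - 0.188N_1 into the first: N_1(1 - 0.396·0.188) = 639 - 0.396·684.
So N_1* = 368/0.926 = 398, and then N_2* = 684 - 0.188·398 = 609.

N_1* ≈ 398, N_2* ≈ 609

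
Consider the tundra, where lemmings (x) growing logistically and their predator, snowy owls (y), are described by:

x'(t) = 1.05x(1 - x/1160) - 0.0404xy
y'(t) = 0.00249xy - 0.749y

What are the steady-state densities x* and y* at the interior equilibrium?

x* ≈ 301, y* ≈ 19.3

From dy/dt = 0 with y > 0: 0.00249x* = 0.749, so x* = 301.
Substitute into dx/dt = 0: 1.05(1 - 301/1160) = 0.0404y*.
The bracket is 0.741, giving y* = 0.778/0.0404 = 19.3.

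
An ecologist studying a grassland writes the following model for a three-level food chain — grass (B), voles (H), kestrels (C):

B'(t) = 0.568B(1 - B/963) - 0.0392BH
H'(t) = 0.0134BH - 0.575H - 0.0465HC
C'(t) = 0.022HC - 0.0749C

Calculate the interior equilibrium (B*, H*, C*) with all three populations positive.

B* ≈ 737, H* ≈ 3.4, C* ≈ 200

From dC/dt = 0: 0.022H* = 0.0749, so H* = 3.4.
From dB/dt = 0: 0.568(1 - B*/963) = 0.0392·3.4, giving B* = 963·(1 - 0.235) = 737.
From dH/dt = 0: 0.0134·737 - 0.575 = 0.0465C*, so C* = 9.3/0.0465 = 200.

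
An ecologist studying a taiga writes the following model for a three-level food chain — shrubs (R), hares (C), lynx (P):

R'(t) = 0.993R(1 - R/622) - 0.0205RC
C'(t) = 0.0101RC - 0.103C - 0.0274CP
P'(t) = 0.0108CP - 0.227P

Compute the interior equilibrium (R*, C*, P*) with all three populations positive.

From dP/dt = 0: 0.0108C* = 0.227, so C* = 21.
From dR/dt = 0: 0.993(1 - R*/622) = 0.0205·21, giving R* = 622·(1 - 0.434) = 352.
From dC/dt = 0: 0.0101·352 - 0.103 = 0.0274P*, so P* = 3.45/0.0274 = 126.

R* ≈ 352, C* ≈ 21, P* ≈ 126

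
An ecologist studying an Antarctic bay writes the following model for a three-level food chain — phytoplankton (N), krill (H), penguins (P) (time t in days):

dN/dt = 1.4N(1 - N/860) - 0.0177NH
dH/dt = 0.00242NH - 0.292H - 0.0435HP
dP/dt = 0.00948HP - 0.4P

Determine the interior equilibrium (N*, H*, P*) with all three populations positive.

N* ≈ 401, H* ≈ 42.2, P* ≈ 15.6

From dP/dt = 0: 0.00948H* = 0.4, so H* = 42.2.
From dN/dt = 0: 1.4(1 - N*/860) = 0.0177·42.2, giving N* = 860·(1 - 0.533) = 401.
From dH/dt = 0: 0.00242·401 - 0.292 = 0.0435P*, so P* = 0.679/0.0435 = 15.6.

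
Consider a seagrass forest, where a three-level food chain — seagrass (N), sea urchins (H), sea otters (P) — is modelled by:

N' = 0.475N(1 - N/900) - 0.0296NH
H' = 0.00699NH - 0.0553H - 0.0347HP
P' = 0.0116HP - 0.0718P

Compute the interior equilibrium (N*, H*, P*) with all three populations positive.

N* ≈ 553, H* ≈ 6.19, P* ≈ 110

From dP/dt = 0: 0.0116H* = 0.0718, so H* = 6.19.
From dN/dt = 0: 0.475(1 - N*/900) = 0.0296·6.19, giving N* = 900·(1 - 0.386) = 553.
From dH/dt = 0: 0.00699·553 - 0.0553 = 0.0347P*, so P* = 3.81/0.0347 = 110.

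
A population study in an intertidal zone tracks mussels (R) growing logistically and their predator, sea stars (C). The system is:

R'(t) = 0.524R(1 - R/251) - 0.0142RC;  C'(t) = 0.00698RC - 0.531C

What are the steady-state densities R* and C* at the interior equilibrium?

From dC/dt = 0 with C > 0: 0.00698R* = 0.531, so R* = 76.1.
Substitute into dR/dt = 0: 0.524(1 - 76.1/251) = 0.0142C*.
The bracket is 0.697, giving C* = 0.365/0.0142 = 25.7.

R* ≈ 76.1, C* ≈ 25.7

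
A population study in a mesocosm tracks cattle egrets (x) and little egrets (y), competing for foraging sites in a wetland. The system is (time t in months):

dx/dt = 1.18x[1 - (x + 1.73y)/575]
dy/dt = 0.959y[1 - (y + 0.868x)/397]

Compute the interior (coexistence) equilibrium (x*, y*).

Setting both brackets to zero gives the nullclines x + 1.73y = 575 and 0.868x + y = 397.
Substituting y = 397 - 0.868x into the first: x(1 - 1.73·0.868) = 575 - 1.73·397.
So x* = -112/-0.502 = 223, and then y* = 397 - 0.868·223 = 204.

x* ≈ 223, y* ≈ 204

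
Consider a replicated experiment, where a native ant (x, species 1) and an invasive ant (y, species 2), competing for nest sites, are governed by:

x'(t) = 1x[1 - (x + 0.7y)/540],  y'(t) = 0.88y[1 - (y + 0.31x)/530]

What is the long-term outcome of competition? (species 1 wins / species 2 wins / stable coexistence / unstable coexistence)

stable coexistence

Compare the nullcline intercepts: K1/α12 = 540/0.7 = 771 > K2 = 530; K2/α21 = 530/0.31 = 1710 > K1 = 540.
Since both inequalities hold, each species can invade when rare, so the interior equilibrium is stable.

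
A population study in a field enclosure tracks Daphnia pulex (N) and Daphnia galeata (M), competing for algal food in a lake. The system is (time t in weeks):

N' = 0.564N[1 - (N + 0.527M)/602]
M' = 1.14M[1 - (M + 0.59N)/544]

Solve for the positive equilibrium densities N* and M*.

N* ≈ 458, M* ≈ 274

Setting both brackets to zero gives the nullclines N + 0.527M = 602 and 0.59N + M = 544.
Substituting M = 544 - 0.59N into the first: N(1 - 0.527·0.59) = 602 - 0.527·544.
So N* = 315/0.689 = 458, and then M* = 544 - 0.59·458 = 274.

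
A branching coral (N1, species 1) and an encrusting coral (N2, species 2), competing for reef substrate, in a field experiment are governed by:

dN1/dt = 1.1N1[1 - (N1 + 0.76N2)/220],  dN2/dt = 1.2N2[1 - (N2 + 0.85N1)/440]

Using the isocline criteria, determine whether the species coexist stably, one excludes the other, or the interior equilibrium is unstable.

species 2 excludes species 1

Compare the nullcline intercepts: K1/α12 = 220/0.76 = 289 < K2 = 440; K2/α21 = 440/0.85 = 518 > K1 = 220.
Since the inequalities point opposite ways, species 2 can invade but species 1 cannot.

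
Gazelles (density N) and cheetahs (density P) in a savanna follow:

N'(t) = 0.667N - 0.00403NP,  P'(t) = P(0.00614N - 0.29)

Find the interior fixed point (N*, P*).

Set dP/dt = 0 with P > 0: 0.00614N - 0.29 = 0, so N* = 0.29/0.00614 = 47.2.
Set dN/dt = 0 with N > 0: 0.667 - 0.00403P = 0, so P* = 0.667/0.00403 = 166.

N* ≈ 47.2, P* ≈ 166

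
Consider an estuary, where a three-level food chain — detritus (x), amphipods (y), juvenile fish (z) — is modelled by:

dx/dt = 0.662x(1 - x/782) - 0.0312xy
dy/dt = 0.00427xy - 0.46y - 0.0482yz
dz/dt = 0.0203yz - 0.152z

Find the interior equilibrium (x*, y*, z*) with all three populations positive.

x* ≈ 506, y* ≈ 7.49, z* ≈ 35.3

From dz/dt = 0: 0.0203y* = 0.152, so y* = 7.49.
From dx/dt = 0: 0.662(1 - x*/782) = 0.0312·7.49, giving x* = 782·(1 - 0.353) = 506.
From dy/dt = 0: 0.00427·506 - 0.46 = 0.0482z*, so z* = 1.7/0.0482 = 35.3.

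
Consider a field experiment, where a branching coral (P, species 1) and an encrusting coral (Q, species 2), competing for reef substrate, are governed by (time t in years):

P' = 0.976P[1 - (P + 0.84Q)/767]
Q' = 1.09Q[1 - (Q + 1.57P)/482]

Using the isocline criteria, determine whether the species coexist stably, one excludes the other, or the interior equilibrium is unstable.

species 1 excludes species 2

Compare the nullcline intercepts: K1/α12 = 767/0.84 = 913 > K2 = 482; K2/α21 = 482/1.57 = 307 < K1 = 767.
Since the inequalities point opposite ways, species 1 can invade but species 2 cannot.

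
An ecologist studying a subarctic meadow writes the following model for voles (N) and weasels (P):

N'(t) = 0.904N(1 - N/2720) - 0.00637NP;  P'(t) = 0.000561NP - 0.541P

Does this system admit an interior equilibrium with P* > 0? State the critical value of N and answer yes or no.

The predator equation gives dP/dt > 0 only when N > 0.541/0.000561 = 964.
Without the predator, N → K = 2720. Since 2720 > 964, the predator can invade and persist.

Threshold N = 964; K > 964, so yes, the predator persists.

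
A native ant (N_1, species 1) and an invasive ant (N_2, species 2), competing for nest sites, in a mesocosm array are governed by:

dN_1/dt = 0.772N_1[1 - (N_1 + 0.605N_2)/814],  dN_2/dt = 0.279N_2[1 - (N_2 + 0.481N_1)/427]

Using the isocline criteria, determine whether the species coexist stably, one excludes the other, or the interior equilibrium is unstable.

Compare the nullcline intercepts: K1/α12 = 814/0.605 = 1350 > K2 = 427; K2/α21 = 427/0.481 = 888 > K1 = 814.
Since both inequalities hold, each species can invade when rare, so the interior equilibrium is stable.

stable coexistence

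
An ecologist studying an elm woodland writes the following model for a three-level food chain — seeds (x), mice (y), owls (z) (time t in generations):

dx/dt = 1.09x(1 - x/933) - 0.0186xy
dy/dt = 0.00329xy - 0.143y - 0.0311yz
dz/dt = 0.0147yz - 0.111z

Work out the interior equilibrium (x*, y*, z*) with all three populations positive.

From dz/dt = 0: 0.0147y* = 0.111, so y* = 7.55.
From dx/dt = 0: 1.09(1 - x*/933) = 0.0186·7.55, giving x* = 933·(1 - 0.129) = 813.
From dy/dt = 0: 0.00329·813 - 0.143 = 0.0311z*, so z* = 2.53/0.0311 = 81.4.

x* ≈ 813, y* ≈ 7.55, z* ≈ 81.4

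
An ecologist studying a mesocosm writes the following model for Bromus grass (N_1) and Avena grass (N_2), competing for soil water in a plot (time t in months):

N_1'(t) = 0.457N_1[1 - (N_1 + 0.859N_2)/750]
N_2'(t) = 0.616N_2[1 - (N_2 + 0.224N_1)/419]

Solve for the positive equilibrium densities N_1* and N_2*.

Setting both brackets to zero gives the nullclines N_1 + 0.859N_2 = 750 and 0.224N_1 + N_2 = 419.
Substituting N_2 = 419 - 0.224N_1 into the first: N_1(1 - 0.859·0.224) = 750 - 0.859·419.
So N_1* = 390/0.808 = 483, and then N_2* = 419 - 0.224·483 = 311.

N_1* ≈ 483, N_2* ≈ 311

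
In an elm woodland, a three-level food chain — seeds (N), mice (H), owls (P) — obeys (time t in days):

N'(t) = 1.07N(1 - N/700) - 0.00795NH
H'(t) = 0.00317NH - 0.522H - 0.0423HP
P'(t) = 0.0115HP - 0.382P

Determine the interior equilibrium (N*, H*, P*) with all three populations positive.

From dP/dt = 0: 0.0115H* = 0.382, so H* = 33.2.
From dN/dt = 0: 1.07(1 - N*/700) = 0.00795·33.2, giving N* = 700·(1 - 0.247) = 527.
From dH/dt = 0: 0.00317·527 - 0.522 = 0.0423P*, so P* = 1.15/0.0423 = 27.2.

N* ≈ 527, H* ≈ 33.2, P* ≈ 27.2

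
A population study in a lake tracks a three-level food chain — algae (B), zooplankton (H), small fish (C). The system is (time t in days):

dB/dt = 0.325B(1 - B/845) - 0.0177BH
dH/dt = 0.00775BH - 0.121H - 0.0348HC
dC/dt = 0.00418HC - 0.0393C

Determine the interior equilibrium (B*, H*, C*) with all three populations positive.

From dC/dt = 0: 0.00418H* = 0.0393, so H* = 9.4.
From dB/dt = 0: 0.325(1 - B*/845) = 0.0177·9.4, giving B* = 845·(1 - 0.512) = 412.
From dH/dt = 0: 0.00775·412 - 0.121 = 0.0348C*, so C* = 3.07/0.0348 = 88.3.

B* ≈ 412, H* ≈ 9.4, C* ≈ 88.3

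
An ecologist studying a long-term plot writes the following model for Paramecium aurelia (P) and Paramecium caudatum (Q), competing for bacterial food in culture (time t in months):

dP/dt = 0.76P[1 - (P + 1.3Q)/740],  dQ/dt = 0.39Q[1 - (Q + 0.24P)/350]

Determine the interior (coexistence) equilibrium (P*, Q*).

Setting both brackets to zero gives the nullclines P + 1.3Q = 740 and 0.24P + Q = 350.
Substituting Q = 350 - 0.24P into the first: P(1 - 1.3·0.24) = 740 - 1.3·350.
So P* = 285/0.688 = 414, and then Q* = 350 - 0.24·414 = 251.

P* ≈ 414, Q* ≈ 251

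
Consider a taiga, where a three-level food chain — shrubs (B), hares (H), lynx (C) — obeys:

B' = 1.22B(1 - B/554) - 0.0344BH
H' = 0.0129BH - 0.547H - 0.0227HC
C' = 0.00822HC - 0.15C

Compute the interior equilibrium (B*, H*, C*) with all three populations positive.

B* ≈ 269, H* ≈ 18.2, C* ≈ 129

From dC/dt = 0: 0.00822H* = 0.15, so H* = 18.2.
From dB/dt = 0: 1.22(1 - B*/554) = 0.0344·18.2, giving B* = 554·(1 - 0.515) = 269.
From dH/dt = 0: 0.0129·269 - 0.547 = 0.0227C*, so C* = 2.92/0.0227 = 129.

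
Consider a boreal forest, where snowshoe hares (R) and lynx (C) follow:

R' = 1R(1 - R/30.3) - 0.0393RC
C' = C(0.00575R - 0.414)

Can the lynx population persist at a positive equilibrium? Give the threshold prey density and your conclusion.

Threshold R = 72; K < 72, so no, the predator goes extinct.

The predator equation gives dC/dt > 0 only when R > 0.414/0.00575 = 72.
Without the predator, R → K = 30.3. Since 30.3 < 72, the predator cannot invade.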